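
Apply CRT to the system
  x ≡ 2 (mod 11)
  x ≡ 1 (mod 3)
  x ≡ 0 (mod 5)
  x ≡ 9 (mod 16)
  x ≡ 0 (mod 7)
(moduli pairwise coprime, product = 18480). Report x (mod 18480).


Product of moduli M = 11 · 3 · 5 · 16 · 7 = 18480.
Merge one congruence at a time:
  Start: x ≡ 2 (mod 11).
  Combine with x ≡ 1 (mod 3); new modulus lcm = 33.
    Write x = 2 + 11·t and substitute into x ≡ 1 (mod 3): 11·t ≡ 1 − 2 = -1 (mod 3).
    Reduce coefficients mod 3: 2·t ≡ 2 (mod 3).
    The inverse of 2 mod 3 is 2 (since 2·2 = 4 = 1·3 + 1), so t ≡ 2·2 = 4 ≡ 1 (mod 3).
    Then x = 2 + 11·1 = 13, valid modulo lcm(11, 3) = 33: x ≡ 13 (mod 33).
  Combine with x ≡ 0 (mod 5); new modulus lcm = 165.
    Write x = 13 + 33·t and substitute into x ≡ 0 (mod 5): 33·t ≡ 0 − 13 = -13 (mod 5).
    Reduce coefficients mod 5: 3·t ≡ 2 (mod 5).
    The inverse of 3 mod 5 is 2 (since 3·2 = 6 = 1·5 + 1), so t ≡ 2·2 = 4 ≡ 4 (mod 5).
    Then x = 13 + 33·4 = 145, valid modulo lcm(33, 5) = 165: x ≡ 145 (mod 165).
  Combine with x ≡ 9 (mod 16); new modulus lcm = 2640.
    Write x = 145 + 165·t and substitute into x ≡ 9 (mod 16): 165·t ≡ 9 − 145 = -136 (mod 16).
    Reduce coefficients mod 16: 5·t ≡ 8 (mod 16).
    The inverse of 5 mod 16 is 13 (since 5·13 = 65 = 4·16 + 1), so t ≡ 13·8 = 104 ≡ 8 (mod 16).
    Then x = 145 + 165·8 = 1465, valid modulo lcm(165, 16) = 2640: x ≡ 1465 (mod 2640).
  Combine with x ≡ 0 (mod 7); new modulus lcm = 18480.
    Write x = 1465 + 2640·t and substitute into x ≡ 0 (mod 7): 2640·t ≡ 0 − 1465 = -1465 (mod 7).
    Reduce coefficients mod 7: 1·t ≡ 5 (mod 7).
    So t ≡ 5 (mod 7).
    Then x = 1465 + 2640·5 = 14665, valid modulo lcm(2640, 7) = 18480: x ≡ 14665 (mod 18480).
Verify against each original: 14665 mod 11 = 2, 14665 mod 3 = 1, 14665 mod 5 = 0, 14665 mod 16 = 9, 14665 mod 7 = 0.

x ≡ 14665 (mod 18480).


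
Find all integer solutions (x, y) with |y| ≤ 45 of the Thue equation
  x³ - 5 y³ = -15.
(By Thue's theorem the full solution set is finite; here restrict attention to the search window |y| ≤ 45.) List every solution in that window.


The equation is x³ - 5y³ = -15. For fixed y, x³ = 5·y³ − 15, so a solution requires the RHS to be a perfect cube.
Strategy: iterate y from -45 to 45, compute RHS = 5·y³ − 15, and check whether it is a (positive or negative) perfect cube.
Check small values of y:
  y = 0: RHS = -15 is not a perfect cube.
  y = 1: RHS = -10 is not a perfect cube.
  y = -1: RHS = -20 is not a perfect cube.
  y = 2: RHS = 25 is not a perfect cube.
  y = -2: RHS = -55 is not a perfect cube.
  y = 3: RHS = 120 is not a perfect cube.
  y = -3: RHS = -150 is not a perfect cube.
Continuing the search up to |y| = 45 finds no solutions either.
No (x, y) in the scanned range satisfies the equation.

No integer solutions with |y| ≤ 45.


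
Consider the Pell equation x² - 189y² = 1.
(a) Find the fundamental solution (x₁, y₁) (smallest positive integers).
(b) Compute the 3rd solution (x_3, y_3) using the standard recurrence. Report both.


Step 1: Find the fundamental solution (x₁, y₁) of x² - 189y² = 1.
  Expand √189 as a continued fraction. a₀ = ⌊√189⌋ = 13; iterate m_{k+1} = d_k·a_k − m_k, d_{k+1} = (189 − m_{k+1}²)/d_k, a_{k+1} = ⌊(a₀ + m_{k+1})/d_{k+1}⌋ (starting m₀ = 0, d₀ = 1), with convergents p_k = a_k·p_{k-1} + p_{k-2}, q_k = a_k·q_{k-1} + q_{k-2} (p₋₁ = 1, q₋₁ = 0):
  k = 0: a₀ = 13; p₀/q₀ = 13/1; p₀² − 189·q₀² = 169 − 189 = -20.
  k = 1: m = 13, d = 20, a = ⌊(13 + 13)/20⌋ = 1; p/q = (1·13 + 1)/(1·1 + 0) = 14/1; p² − 189·q² = 196 − 189 = 7.
  k = 2: m = 7, d = 7, a = ⌊(13 + 7)/7⌋ = 2; p/q = (2·14 + 13)/(2·1 + 1) = 41/3; p² − 189·q² = 1681 − 1701 = -20.
  k = 3: m = 7, d = 20, a = ⌊(13 + 7)/20⌋ = 1; p/q = (1·41 + 14)/(1·3 + 1) = 55/4; p² − 189·q² = 3025 − 3024 = 1.
  The first convergent with p² − 189·q² = 1 gives the fundamental solution (x₁, y₁) = (55, 4).
Step 2: Apply the recurrence (x_{n+1}, y_{n+1}) = (x₁x_n + 189y₁y_n, x₁y_n + y₁x_n) repeatedly.
  From (x_1, y_1) = (55, 4): x_2 = 55·55 + 189·4·4 = 6049; y_2 = 55·4 + 4·55 = 440.
  From (x_2, y_2) = (6049, 440): x_3 = 55·6049 + 189·4·440 = 665335; y_3 = 55·440 + 4·6049 = 48396.
Step 3: Verify x_3² - 189·y_3² = 442670662225 - 442670662224 = 1 (should be 1). ✓

(x_1, y_1) = (55, 4); (x_3, y_3) = (665335, 48396).


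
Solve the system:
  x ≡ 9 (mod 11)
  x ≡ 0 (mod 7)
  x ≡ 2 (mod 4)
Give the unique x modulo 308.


Moduli 11, 7, 4 are pairwise coprime; by CRT there is a unique solution modulo M = 11 · 7 · 4 = 308.
Solve pairwise, accumulating the modulus:
  Start with x ≡ 9 (mod 11).
  Combine with x ≡ 0 (mod 7): since gcd(11, 7) = 1, we get a unique residue mod 77.
    Write x = 9 + 11·t and substitute into x ≡ 0 (mod 7): 11·t ≡ 0 − 9 = -9 (mod 7).
    Reduce coefficients mod 7: 4·t ≡ 5 (mod 7).
    The inverse of 4 mod 7 is 2 (since 4·2 = 8 = 1·7 + 1), so t ≡ 2·5 = 10 ≡ 3 (mod 7).
    Then x = 9 + 11·3 = 42, valid modulo lcm(11, 7) = 77: x ≡ 42 (mod 77).
  Combine with x ≡ 2 (mod 4): since gcd(77, 4) = 1, we get a unique residue mod 308.
    Write x = 42 + 77·t and substitute into x ≡ 2 (mod 4): 77·t ≡ 2 − 42 = -40 (mod 4).
    Reduce coefficients mod 4: 1·t ≡ 0 (mod 4).
    So t ≡ 0 (mod 4).
    Then x = 42 + 77·0 = 42, valid modulo lcm(77, 4) = 308: x ≡ 42 (mod 308).
Verify: 42 mod 11 = 9 ✓, 42 mod 7 = 0 ✓, 42 mod 4 = 2 ✓.

x ≡ 42 (mod 308).


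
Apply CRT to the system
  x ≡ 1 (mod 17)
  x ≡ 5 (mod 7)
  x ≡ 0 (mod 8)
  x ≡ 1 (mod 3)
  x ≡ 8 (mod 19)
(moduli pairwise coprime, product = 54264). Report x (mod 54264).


Product of moduli M = 17 · 7 · 8 · 3 · 19 = 54264.
Merge one congruence at a time:
  Start: x ≡ 1 (mod 17).
  Combine with x ≡ 5 (mod 7); new modulus lcm = 119.
    Write x = 1 + 17·t and substitute into x ≡ 5 (mod 7): 17·t ≡ 5 − 1 = 4 (mod 7).
    Reduce coefficients mod 7: 3·t ≡ 4 (mod 7).
    The inverse of 3 mod 7 is 5 (since 3·5 = 15 = 2·7 + 1), so t ≡ 5·4 = 20 ≡ 6 (mod 7).
    Then x = 1 + 17·6 = 103, valid modulo lcm(17, 7) = 119: x ≡ 103 (mod 119).
  Combine with x ≡ 0 (mod 8); new modulus lcm = 952.
    Write x = 103 + 119·t and substitute into x ≡ 0 (mod 8): 119·t ≡ 0 − 103 = -103 (mod 8).
    Reduce coefficients mod 8: 7·t ≡ 1 (mod 8).
    The inverse of 7 mod 8 is 7 (since 7·7 = 49 = 6·8 + 1), so t ≡ 7·1 = 7 ≡ 7 (mod 8).
    Then x = 103 + 119·7 = 936, valid modulo lcm(119, 8) = 952: x ≡ 936 (mod 952).
  Combine with x ≡ 1 (mod 3); new modulus lcm = 2856.
    Write x = 936 + 952·t and substitute into x ≡ 1 (mod 3): 952·t ≡ 1 − 936 = -935 (mod 3).
    Reduce coefficients mod 3: 1·t ≡ 1 (mod 3).
    So t ≡ 1 (mod 3).
    Then x = 936 + 952·1 = 1888, valid modulo lcm(952, 3) = 2856: x ≡ 1888 (mod 2856).
  Combine with x ≡ 8 (mod 19); new modulus lcm = 54264.
    Write x = 1888 + 2856·t and substitute into x ≡ 8 (mod 19): 2856·t ≡ 8 − 1888 = -1880 (mod 19).
    Reduce coefficients mod 19: 6·t ≡ 1 (mod 19).
    The inverse of 6 mod 19 is 16 (since 6·16 = 96 = 5·19 + 1), so t ≡ 16·1 = 16 ≡ 16 (mod 19).
    Then x = 1888 + 2856·16 = 47584, valid modulo lcm(2856, 19) = 54264: x ≡ 47584 (mod 54264).
Verify against each original: 47584 mod 17 = 1, 47584 mod 7 = 5, 47584 mod 8 = 0, 47584 mod 3 = 1, 47584 mod 19 = 8.

x ≡ 47584 (mod 54264).


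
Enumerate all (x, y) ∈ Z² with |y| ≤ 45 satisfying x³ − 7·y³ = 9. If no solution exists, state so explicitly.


The equation is x³ - 7y³ = 9. For fixed y, x³ = 7·y³ + 9, so a solution requires the RHS to be a perfect cube.
Strategy: iterate y from -45 to 45, compute RHS = 7·y³ + 9, and check whether it is a (positive or negative) perfect cube.
Check small values of y:
  y = 0: RHS = 9 is not a perfect cube.
  y = 1: RHS = 16 is not a perfect cube.
  y = -1: RHS = 2 is not a perfect cube.
  y = 2: RHS = 65 is not a perfect cube.
  y = -2: RHS = -47 is not a perfect cube.
  y = 3: RHS = 198 is not a perfect cube.
  y = -3: RHS = -180 is not a perfect cube.
Continuing the search up to |y| = 45 finds no solutions either.
No (x, y) in the scanned range satisfies the equation.

No integer solutions with |y| ≤ 45.


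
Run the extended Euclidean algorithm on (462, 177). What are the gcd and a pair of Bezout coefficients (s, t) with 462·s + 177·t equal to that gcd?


Euclidean algorithm on (462, 177) — divide until remainder is 0:
  462 = 2 · 177 + 108
  177 = 1 · 108 + 69
  108 = 1 · 69 + 39
  69 = 1 · 39 + 30
  39 = 1 · 30 + 9
  30 = 3 · 9 + 3
  9 = 3 · 3 + 0
gcd(462, 177) = 3.
Track Bezout coefficients alongside the remainders: start with r₀ = 462 = a·1 + b·0 (s = 1, t = 0) and r₁ = 177 = a·0 + b·1 (s = 0, t = 1); each new remainder r_{k+1} = r_{k-1} − q_k·r_k inherits s_{k+1} = s_{k-1} − q_k·s_k, t_{k+1} = t_{k-1} − q_k·t_k, so r_k = a·s_k + b·t_k at every step:
  q = 2: r = 108, s = 1 − 2·0 = 1, t = 0 − 2·1 = -2  (check: 462·1 + 177·(-2) = 108)
  q = 1: r = 69, s = 0 − 1·1 = -1, t = 1 − 1·(-2) = 3  (check: 462·(-1) + 177·3 = 69)
  q = 1: r = 39, s = 1 − 1·(-1) = 2, t = -2 − 1·3 = -5  (check: 462·2 + 177·(-5) = 39)
  q = 1: r = 30, s = -1 − 1·2 = -3, t = 3 − 1·(-5) = 8  (check: 462·(-3) + 177·8 = 30)
  q = 1: r = 9, s = 2 − 1·(-3) = 5, t = -5 − 1·8 = -13  (check: 462·5 + 177·(-13) = 9)
  q = 3: r = 3, s = -3 − 3·5 = -18, t = 8 − 3·(-13) = 47  (check: 462·(-18) + 177·47 = 3)
The row with r = 3 (the gcd) gives the Bezout coefficients s = -18, t = 47.
Result: 462 · (-18) + 177 · (47) = 3.

gcd(462, 177) = 3; s = -18, t = 47 (check: 462·(-18) + 177·47 = 3).


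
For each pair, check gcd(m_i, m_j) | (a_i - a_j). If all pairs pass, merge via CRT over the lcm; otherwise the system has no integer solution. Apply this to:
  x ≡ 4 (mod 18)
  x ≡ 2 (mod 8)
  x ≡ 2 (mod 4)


Moduli 18, 8, 4 are not pairwise coprime, so CRT works modulo lcm(m_i) when all pairwise compatibility conditions hold.
Pairwise compatibility: gcd(m_i, m_j) must divide a_i - a_j for every pair.
Merge one congruence at a time:
  Start: x ≡ 4 (mod 18).
  Combine with x ≡ 2 (mod 8): gcd(18, 8) = 2; 2 - 4 = -2, which IS divisible by 2, so compatible.
    Write x = 4 + 18·t and substitute into x ≡ 2 (mod 8): 18·t ≡ 2 − 4 = -2 (mod 8).
    Divide the congruence (and modulus) by g = 2: 9·t ≡ -1 (mod 4).
    Reduce coefficients mod 4: 1·t ≡ 3 (mod 4).
    So t ≡ 3 (mod 4).
    Then x = 4 + 18·3 = 58, valid modulo lcm(18, 8) = 72: x ≡ 58 (mod 72).
  Combine with x ≡ 2 (mod 4): gcd(72, 4) = 4; 2 - 58 = -56, which IS divisible by 4, so compatible.
    Write x = 58 + 72·t and substitute into x ≡ 2 (mod 4): 72·t ≡ 2 − 58 = -56 (mod 4).
    Divide the congruence (and modulus) by g = 4: 18·t ≡ -14 (mod 1).
    Modulo 1 every t works; take t = 0.
    Then x = 58 + 72·0 = 58, valid modulo lcm(72, 4) = 72: x ≡ 58 (mod 72).
Verify: 58 mod 18 = 4, 58 mod 8 = 2, 58 mod 4 = 2.

x ≡ 58 (mod 72).


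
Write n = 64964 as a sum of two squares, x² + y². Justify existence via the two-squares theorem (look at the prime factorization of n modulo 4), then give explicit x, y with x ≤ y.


Step 1: Factor n = 64964 = 2^2 · 109 · 149.
Step 2: Check the mod-4 condition on each prime factor: 2 = 2 (special); 109 ≡ 1 (mod 4), exponent 1; 149 ≡ 1 (mod 4), exponent 1.
All primes ≡ 3 (mod 4) appear to even exponent (or don't appear), so by the two-squares theorem n IS expressible as a sum of two squares.
Step 3: Build a representation. Group n = k² · m with k = 2 and m = 109 · 149 = 16241 (a product of primes ≡ 1 (mod 4)); a representation of m scales to one of n via (k·x)² + (k·y)² = k²(x² + y²). Each prime p ≡ 1 (mod 4) is itself a sum of two squares; find a² by testing p − a² for a perfect square:
  109: 109 − 1² = 108, 109 − 2² = 105, 109 − 3² = 100 = 10² ⇒ 109 = 3² + 10².
  149: 149 − 1² = 148, 149 − 2² = 145, 149 − 3² = 140, 149 − 4² = 133, 149 − 5² = 124, 149 − 6² = 113, 149 − 7² = 100 = 10² ⇒ 149 = 7² + 10².
  Combine using the Brahmagupta–Fibonacci identity (a² + b²)(c² + d²) = (ac − bd)² + (ad + bc)² = (ac + bd)² + (ad − bc)²:
  109 · 149 = 16241: from (3² + 10²)(7² + 10²), take (3·7 − 10·10, 3·10 + 10·7) = (21 − 100, 30 + 70) = (-79, 100); dropping signs (only squares matter) gives (79, 100); check 79² + 100² = 6241 + 10000 = 16241 ✓.
  Scale by k = 2: (2·79, 2·100) = (158, 200).
Step 4: Order so x ≤ y and verify: 158² + 200² = 24964 + 40000 = 64964 = n. ✓

n = 64964 = 158² + 200² (one valid representation with x ≤ y).


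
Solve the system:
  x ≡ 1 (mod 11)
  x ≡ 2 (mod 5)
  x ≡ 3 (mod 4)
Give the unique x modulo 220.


Moduli 11, 5, 4 are pairwise coprime; by CRT there is a unique solution modulo M = 11 · 5 · 4 = 220.
Solve pairwise, accumulating the modulus:
  Start with x ≡ 1 (mod 11).
  Combine with x ≡ 2 (mod 5): since gcd(11, 5) = 1, we get a unique residue mod 55.
    Write x = 1 + 11·t and substitute into x ≡ 2 (mod 5): 11·t ≡ 2 − 1 = 1 (mod 5).
    Reduce coefficients mod 5: 1·t ≡ 1 (mod 5).
    So t ≡ 1 (mod 5).
    Then x = 1 + 11·1 = 12, valid modulo lcm(11, 5) = 55: x ≡ 12 (mod 55).
  Combine with x ≡ 3 (mod 4): since gcd(55, 4) = 1, we get a unique residue mod 220.
    Write x = 12 + 55·t and substitute into x ≡ 3 (mod 4): 55·t ≡ 3 − 12 = -9 (mod 4).
    Reduce coefficients mod 4: 3·t ≡ 3 (mod 4).
    The inverse of 3 mod 4 is 3 (since 3·3 = 9 = 2·4 + 1), so t ≡ 3·3 = 9 ≡ 1 (mod 4).
    Then x = 12 + 55·1 = 67, valid modulo lcm(55, 4) = 220: x ≡ 67 (mod 220).
Verify: 67 mod 11 = 1 ✓, 67 mod 5 = 2 ✓, 67 mod 4 = 3 ✓.

x ≡ 67 (mod 220).


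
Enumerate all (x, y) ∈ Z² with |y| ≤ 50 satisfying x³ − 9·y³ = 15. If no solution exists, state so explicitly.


The equation is x³ - 9y³ = 15. For fixed y, x³ = 9·y³ + 15, so a solution requires the RHS to be a perfect cube.
Strategy: iterate y from -50 to 50, compute RHS = 9·y³ + 15, and check whether it is a (positive or negative) perfect cube.
Check small values of y:
  y = 0: RHS = 15 is not a perfect cube.
  y = 1: RHS = 24 is not a perfect cube.
  y = -1: RHS = 6 is not a perfect cube.
  y = 2: RHS = 87 is not a perfect cube.
  y = -2: RHS = -57 is not a perfect cube.
  y = 3: RHS = 258 is not a perfect cube.
  y = -3: RHS = -228 is not a perfect cube.
Continuing the search up to |y| = 50 finds no solutions either.
No (x, y) in the scanned range satisfies the equation.

No integer solutions with |y| ≤ 50.


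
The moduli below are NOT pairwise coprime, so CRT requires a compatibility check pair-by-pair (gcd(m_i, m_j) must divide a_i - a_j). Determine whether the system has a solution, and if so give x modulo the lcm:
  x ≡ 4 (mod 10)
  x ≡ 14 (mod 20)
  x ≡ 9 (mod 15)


Moduli 10, 20, 15 are not pairwise coprime, so CRT works modulo lcm(m_i) when all pairwise compatibility conditions hold.
Pairwise compatibility: gcd(m_i, m_j) must divide a_i - a_j for every pair.
Merge one congruence at a time:
  Start: x ≡ 4 (mod 10).
  Combine with x ≡ 14 (mod 20): gcd(10, 20) = 10; 14 - 4 = 10, which IS divisible by 10, so compatible.
    Write x = 4 + 10·t and substitute into x ≡ 14 (mod 20): 10·t ≡ 14 − 4 = 10 (mod 20).
    Divide the congruence (and modulus) by g = 10: 1·t ≡ 1 (mod 2).
    So t ≡ 1 (mod 2).
    Then x = 4 + 10·1 = 14, valid modulo lcm(10, 20) = 20: x ≡ 14 (mod 20).
  Combine with x ≡ 9 (mod 15): gcd(20, 15) = 5; 9 - 14 = -5, which IS divisible by 5, so compatible.
    Write x = 14 + 20·t and substitute into x ≡ 9 (mod 15): 20·t ≡ 9 − 14 = -5 (mod 15).
    Divide the congruence (and modulus) by g = 5: 4·t ≡ -1 (mod 3).
    Reduce coefficients mod 3: 1·t ≡ 2 (mod 3).
    So t ≡ 2 (mod 3).
    Then x = 14 + 20·2 = 54, valid modulo lcm(20, 15) = 60: x ≡ 54 (mod 60).
Verify: 54 mod 10 = 4, 54 mod 20 = 14, 54 mod 15 = 9.

x ≡ 54 (mod 60).


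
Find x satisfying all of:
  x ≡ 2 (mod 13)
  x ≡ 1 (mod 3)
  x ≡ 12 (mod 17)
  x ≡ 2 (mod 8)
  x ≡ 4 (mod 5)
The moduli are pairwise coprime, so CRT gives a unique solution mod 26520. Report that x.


Product of moduli M = 13 · 3 · 17 · 8 · 5 = 26520.
Merge one congruence at a time:
  Start: x ≡ 2 (mod 13).
  Combine with x ≡ 1 (mod 3); new modulus lcm = 39.
    Write x = 2 + 13·t and substitute into x ≡ 1 (mod 3): 13·t ≡ 1 − 2 = -1 (mod 3).
    Reduce coefficients mod 3: 1·t ≡ 2 (mod 3).
    So t ≡ 2 (mod 3).
    Then x = 2 + 13·2 = 28, valid modulo lcm(13, 3) = 39: x ≡ 28 (mod 39).
  Combine with x ≡ 12 (mod 17); new modulus lcm = 663.
    Write x = 28 + 39·t and substitute into x ≡ 12 (mod 17): 39·t ≡ 12 − 28 = -16 (mod 17).
    Reduce coefficients mod 17: 5·t ≡ 1 (mod 17).
    The inverse of 5 mod 17 is 7 (since 5·7 = 35 = 2·17 + 1), so t ≡ 7·1 = 7 ≡ 7 (mod 17).
    Then x = 28 + 39·7 = 301, valid modulo lcm(39, 17) = 663: x ≡ 301 (mod 663).
  Combine with x ≡ 2 (mod 8); new modulus lcm = 5304.
    Write x = 301 + 663·t and substitute into x ≡ 2 (mod 8): 663·t ≡ 2 − 301 = -299 (mod 8).
    Reduce coefficients mod 8: 7·t ≡ 5 (mod 8).
    The inverse of 7 mod 8 is 7 (since 7·7 = 49 = 6·8 + 1), so t ≡ 7·5 = 35 ≡ 3 (mod 8).
    Then x = 301 + 663·3 = 2290, valid modulo lcm(663, 8) = 5304: x ≡ 2290 (mod 5304).
  Combine with x ≡ 4 (mod 5); new modulus lcm = 26520.
    Write x = 2290 + 5304·t and substitute into x ≡ 4 (mod 5): 5304·t ≡ 4 − 2290 = -2286 (mod 5).
    Reduce coefficients mod 5: 4·t ≡ 4 (mod 5).
    The inverse of 4 mod 5 is 4 (since 4·4 = 16 = 3·5 + 1), so t ≡ 4·4 = 16 ≡ 1 (mod 5).
    Then x = 2290 + 5304·1 = 7594, valid modulo lcm(5304, 5) = 26520: x ≡ 7594 (mod 26520).
Verify against each original: 7594 mod 13 = 2, 7594 mod 3 = 1, 7594 mod 17 = 12, 7594 mod 8 = 2, 7594 mod 5 = 4.

x ≡ 7594 (mod 26520).


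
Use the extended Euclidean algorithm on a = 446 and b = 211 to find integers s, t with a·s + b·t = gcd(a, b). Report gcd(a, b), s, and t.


Euclidean algorithm on (446, 211) — divide until remainder is 0:
  446 = 2 · 211 + 24
  211 = 8 · 24 + 19
  24 = 1 · 19 + 5
  19 = 3 · 5 + 4
  5 = 1 · 4 + 1
  4 = 4 · 1 + 0
gcd(446, 211) = 1.
Track Bezout coefficients alongside the remainders: start with r₀ = 446 = a·1 + b·0 (s = 1, t = 0) and r₁ = 211 = a·0 + b·1 (s = 0, t = 1); each new remainder r_{k+1} = r_{k-1} − q_k·r_k inherits s_{k+1} = s_{k-1} − q_k·s_k, t_{k+1} = t_{k-1} − q_k·t_k, so r_k = a·s_k + b·t_k at every step:
  q = 2: r = 24, s = 1 − 2·0 = 1, t = 0 − 2·1 = -2  (check: 446·1 + 211·(-2) = 24)
  q = 8: r = 19, s = 0 − 8·1 = -8, t = 1 − 8·(-2) = 17  (check: 446·(-8) + 211·17 = 19)
  q = 1: r = 5, s = 1 − 1·(-8) = 9, t = -2 − 1·17 = -19  (check: 446·9 + 211·(-19) = 5)
  q = 3: r = 4, s = -8 − 3·9 = -35, t = 17 − 3·(-19) = 74  (check: 446·(-35) + 211·74 = 4)
  q = 1: r = 1, s = 9 − 1·(-35) = 44, t = -19 − 1·74 = -93  (check: 446·44 + 211·(-93) = 1)
The row with r = 1 (the gcd) gives the Bezout coefficients s = 44, t = -93.
Result: 446 · (44) + 211 · (-93) = 1.

gcd(446, 211) = 1; s = 44, t = -93 (check: 446·44 + 211·(-93) = 1).


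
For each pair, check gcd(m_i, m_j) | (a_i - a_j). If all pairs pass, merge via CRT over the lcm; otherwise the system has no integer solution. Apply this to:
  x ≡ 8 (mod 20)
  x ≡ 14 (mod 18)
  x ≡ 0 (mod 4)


Moduli 20, 18, 4 are not pairwise coprime, so CRT works modulo lcm(m_i) when all pairwise compatibility conditions hold.
Pairwise compatibility: gcd(m_i, m_j) must divide a_i - a_j for every pair.
Merge one congruence at a time:
  Start: x ≡ 8 (mod 20).
  Combine with x ≡ 14 (mod 18): gcd(20, 18) = 2; 14 - 8 = 6, which IS divisible by 2, so compatible.
    Write x = 8 + 20·t and substitute into x ≡ 14 (mod 18): 20·t ≡ 14 − 8 = 6 (mod 18).
    Divide the congruence (and modulus) by g = 2: 10·t ≡ 3 (mod 9).
    Reduce coefficients mod 9: 1·t ≡ 3 (mod 9).
    So t ≡ 3 (mod 9).
    Then x = 8 + 20·3 = 68, valid modulo lcm(20, 18) = 180: x ≡ 68 (mod 180).
  Combine with x ≡ 0 (mod 4): gcd(180, 4) = 4; 0 - 68 = -68, which IS divisible by 4, so compatible.
    Write x = 68 + 180·t and substitute into x ≡ 0 (mod 4): 180·t ≡ 0 − 68 = -68 (mod 4).
    Divide the congruence (and modulus) by g = 4: 45·t ≡ -17 (mod 1).
    Modulo 1 every t works; take t = 0.
    Then x = 68 + 180·0 = 68, valid modulo lcm(180, 4) = 180: x ≡ 68 (mod 180).
Verify: 68 mod 20 = 8, 68 mod 18 = 14, 68 mod 4 = 0.

x ≡ 68 (mod 180).


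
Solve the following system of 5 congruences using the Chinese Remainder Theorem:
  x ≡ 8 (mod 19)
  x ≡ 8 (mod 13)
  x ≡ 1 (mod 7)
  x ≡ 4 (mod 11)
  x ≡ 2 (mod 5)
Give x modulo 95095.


Product of moduli M = 19 · 13 · 7 · 11 · 5 = 95095.
Merge one congruence at a time:
  Start: x ≡ 8 (mod 19).
  Combine with x ≡ 8 (mod 13); new modulus lcm = 247.
    Write x = 8 + 19·t and substitute into x ≡ 8 (mod 13): 19·t ≡ 8 − 8 = 0 (mod 13).
    Reduce coefficients mod 13: 6·t ≡ 0 (mod 13).
    The inverse of 6 mod 13 is 11 (since 6·11 = 66 = 5·13 + 1), so t ≡ 11·0 = 0 ≡ 0 (mod 13).
    Then x = 8 + 19·0 = 8, valid modulo lcm(19, 13) = 247: x ≡ 8 (mod 247).
  Combine with x ≡ 1 (mod 7); new modulus lcm = 1729.
    Write x = 8 + 247·t and substitute into x ≡ 1 (mod 7): 247·t ≡ 1 − 8 = -7 (mod 7).
    Reduce coefficients mod 7: 2·t ≡ 0 (mod 7).
    The inverse of 2 mod 7 is 4 (since 2·4 = 8 = 1·7 + 1), so t ≡ 4·0 = 0 ≡ 0 (mod 7).
    Then x = 8 + 247·0 = 8, valid modulo lcm(247, 7) = 1729: x ≡ 8 (mod 1729).
  Combine with x ≡ 4 (mod 11); new modulus lcm = 19019.
    Write x = 8 + 1729·t and substitute into x ≡ 4 (mod 11): 1729·t ≡ 4 − 8 = -4 (mod 11).
    Reduce coefficients mod 11: 2·t ≡ 7 (mod 11).
    The inverse of 2 mod 11 is 6 (since 2·6 = 12 = 1·11 + 1), so t ≡ 6·7 = 42 ≡ 9 (mod 11).
    Then x = 8 + 1729·9 = 15569, valid modulo lcm(1729, 11) = 19019: x ≡ 15569 (mod 19019).
  Combine with x ≡ 2 (mod 5); new modulus lcm = 95095.
    Write x = 15569 + 19019·t and substitute into x ≡ 2 (mod 5): 19019·t ≡ 2 − 15569 = -15567 (mod 5).
    Reduce coefficients mod 5: 4·t ≡ 3 (mod 5).
    The inverse of 4 mod 5 is 4 (since 4·4 = 16 = 3·5 + 1), so t ≡ 4·3 = 12 ≡ 2 (mod 5).
    Then x = 15569 + 19019·2 = 53607, valid modulo lcm(19019, 5) = 95095: x ≡ 53607 (mod 95095).
Verify against each original: 53607 mod 19 = 8, 53607 mod 13 = 8, 53607 mod 7 = 1, 53607 mod 11 = 4, 53607 mod 5 = 2.

x ≡ 53607 (mod 95095).


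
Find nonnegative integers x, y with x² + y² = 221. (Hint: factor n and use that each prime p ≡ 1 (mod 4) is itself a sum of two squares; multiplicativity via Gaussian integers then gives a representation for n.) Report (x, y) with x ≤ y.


Step 1: Factor n = 221 = 13 · 17.
Step 2: Check the mod-4 condition on each prime factor: 13 ≡ 1 (mod 4), exponent 1; 17 ≡ 1 (mod 4), exponent 1.
All primes ≡ 3 (mod 4) appear to even exponent (or don't appear), so by the two-squares theorem n IS expressible as a sum of two squares.
Step 3: Build a representation. Here n = 13 · 17 is a product of primes ≡ 1 (mod 4). Each prime p ≡ 1 (mod 4) is itself a sum of two squares; find a² by testing p − a² for a perfect square:
  13: 13 − 1² = 12, 13 − 2² = 9 = 3² ⇒ 13 = 2² + 3².
  17: 17 − 1² = 16 = 4² ⇒ 17 = 1² + 4².
  Combine using the Brahmagupta–Fibonacci identity (a² + b²)(c² + d²) = (ac − bd)² + (ad + bc)² = (ac + bd)² + (ad − bc)²:
  13 · 17 = 221: from (2² + 3²)(1² + 4²), take (2·1 − 3·4, 2·4 + 3·1) = (2 − 12, 8 + 3) = (-10, 11); dropping signs (only squares matter) gives (10, 11); check 10² + 11² = 100 + 121 = 221 ✓.
Step 4: Order so x ≤ y and verify: 10² + 11² = 100 + 121 = 221 = n. ✓

n = 221 = 10² + 11² (one valid representation with x ≤ y).


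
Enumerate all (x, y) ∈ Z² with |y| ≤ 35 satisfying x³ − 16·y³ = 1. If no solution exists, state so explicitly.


The equation is x³ - 16y³ = 1. For fixed y, x³ = 16·y³ + 1, so a solution requires the RHS to be a perfect cube.
Strategy: iterate y from -35 to 35, compute RHS = 16·y³ + 1, and check whether it is a (positive or negative) perfect cube.
Check small values of y:
  y = 0: RHS = 1 = (1)³ ⇒ x = 1 works.
  y = 1: RHS = 17 is not a perfect cube.
  y = -1: RHS = -15 is not a perfect cube.
  y = 2: RHS = 129 is not a perfect cube.
  y = -2: RHS = -127 is not a perfect cube.
  y = 3: RHS = 433 is not a perfect cube.
  y = -3: RHS = -431 is not a perfect cube.
Continuing the search up to |y| = 35 finds no further solutions beyond those listed.
Collected solutions: (1, 0).

Solutions (with |y| ≤ 35): (1, 0).


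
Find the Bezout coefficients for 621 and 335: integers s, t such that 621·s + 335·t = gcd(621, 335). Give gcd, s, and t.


Euclidean algorithm on (621, 335) — divide until remainder is 0:
  621 = 1 · 335 + 286
  335 = 1 · 286 + 49
  286 = 5 · 49 + 41
  49 = 1 · 41 + 8
  41 = 5 · 8 + 1
  8 = 8 · 1 + 0
gcd(621, 335) = 1.
Track Bezout coefficients alongside the remainders: start with r₀ = 621 = a·1 + b·0 (s = 1, t = 0) and r₁ = 335 = a·0 + b·1 (s = 0, t = 1); each new remainder r_{k+1} = r_{k-1} − q_k·r_k inherits s_{k+1} = s_{k-1} − q_k·s_k, t_{k+1} = t_{k-1} − q_k·t_k, so r_k = a·s_k + b·t_k at every step:
  q = 1: r = 286, s = 1 − 1·0 = 1, t = 0 − 1·1 = -1  (check: 621·1 + 335·(-1) = 286)
  q = 1: r = 49, s = 0 − 1·1 = -1, t = 1 − 1·(-1) = 2  (check: 621·(-1) + 335·2 = 49)
  q = 5: r = 41, s = 1 − 5·(-1) = 6, t = -1 − 5·2 = -11  (check: 621·6 + 335·(-11) = 41)
  q = 1: r = 8, s = -1 − 1·6 = -7, t = 2 − 1·(-11) = 13  (check: 621·(-7) + 335·13 = 8)
  q = 5: r = 1, s = 6 − 5·(-7) = 41, t = -11 − 5·13 = -76  (check: 621·41 + 335·(-76) = 1)
The row with r = 1 (the gcd) gives the Bezout coefficients s = 41, t = -76.
Result: 621 · (41) + 335 · (-76) = 1.

gcd(621, 335) = 1; s = 41, t = -76 (check: 621·41 + 335·(-76) = 1).


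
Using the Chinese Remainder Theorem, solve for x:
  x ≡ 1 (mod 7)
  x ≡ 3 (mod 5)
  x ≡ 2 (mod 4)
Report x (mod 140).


Moduli 7, 5, 4 are pairwise coprime; by CRT there is a unique solution modulo M = 7 · 5 · 4 = 140.
Solve pairwise, accumulating the modulus:
  Start with x ≡ 1 (mod 7).
  Combine with x ≡ 3 (mod 5): since gcd(7, 5) = 1, we get a unique residue mod 35.
    Write x = 1 + 7·t and substitute into x ≡ 3 (mod 5): 7·t ≡ 3 − 1 = 2 (mod 5).
    Reduce coefficients mod 5: 2·t ≡ 2 (mod 5).
    The inverse of 2 mod 5 is 3 (since 2·3 = 6 = 1·5 + 1), so t ≡ 3·2 = 6 ≡ 1 (mod 5).
    Then x = 1 + 7·1 = 8, valid modulo lcm(7, 5) = 35: x ≡ 8 (mod 35).
  Combine with x ≡ 2 (mod 4): since gcd(35, 4) = 1, we get a unique residue mod 140.
    Write x = 8 + 35·t and substitute into x ≡ 2 (mod 4): 35·t ≡ 2 − 8 = -6 (mod 4).
    Reduce coefficients mod 4: 3·t ≡ 2 (mod 4).
    The inverse of 3 mod 4 is 3 (since 3·3 = 9 = 2·4 + 1), so t ≡ 3·2 = 6 ≡ 2 (mod 4).
    Then x = 8 + 35·2 = 78, valid modulo lcm(35, 4) = 140: x ≡ 78 (mod 140).
Verify: 78 mod 7 = 1 ✓, 78 mod 5 = 3 ✓, 78 mod 4 = 2 ✓.

x ≡ 78 (mod 140).


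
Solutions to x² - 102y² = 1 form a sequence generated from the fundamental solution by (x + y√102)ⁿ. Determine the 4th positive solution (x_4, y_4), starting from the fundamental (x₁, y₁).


Step 1: Find the fundamental solution (x₁, y₁) of x² - 102y² = 1.
  Expand √102 as a continued fraction. a₀ = ⌊√102⌋ = 10; iterate m_{k+1} = d_k·a_k − m_k, d_{k+1} = (102 − m_{k+1}²)/d_k, a_{k+1} = ⌊(a₀ + m_{k+1})/d_{k+1}⌋ (starting m₀ = 0, d₀ = 1), with convergents p_k = a_k·p_{k-1} + p_{k-2}, q_k = a_k·q_{k-1} + q_{k-2} (p₋₁ = 1, q₋₁ = 0):
  k = 0: a₀ = 10; p₀/q₀ = 10/1; p₀² − 102·q₀² = 100 − 102 = -2.
  k = 1: m = 10, d = 2, a = ⌊(10 + 10)/2⌋ = 10; p/q = (10·10 + 1)/(10·1 + 0) = 101/10; p² − 102·q² = 10201 − 10200 = 1.
  The first convergent with p² − 102·q² = 1 gives the fundamental solution (x₁, y₁) = (101, 10).
Step 2: Apply the recurrence (x_{n+1}, y_{n+1}) = (x₁x_n + 102y₁y_n, x₁y_n + y₁x_n) repeatedly.
  From (x_1, y_1) = (101, 10): x_2 = 101·101 + 102·10·10 = 20401; y_2 = 101·10 + 10·101 = 2020.
  From (x_2, y_2) = (20401, 2020): x_3 = 101·20401 + 102·10·2020 = 4120901; y_3 = 101·2020 + 10·20401 = 408030.
  From (x_3, y_3) = (4120901, 408030): x_4 = 101·4120901 + 102·10·408030 = 832401601; y_4 = 101·408030 + 10·4120901 = 82420040.
Step 3: Verify x_4² - 102·y_4² = 692892425347363201 - 692892425347363200 = 1 (should be 1). ✓

(x_1, y_1) = (101, 10); (x_4, y_4) = (832401601, 82420040).


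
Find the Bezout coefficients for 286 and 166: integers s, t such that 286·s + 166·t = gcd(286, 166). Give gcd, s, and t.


Euclidean algorithm on (286, 166) — divide until remainder is 0:
  286 = 1 · 166 + 120
  166 = 1 · 120 + 46
  120 = 2 · 46 + 28
  46 = 1 · 28 + 18
  28 = 1 · 18 + 10
  18 = 1 · 10 + 8
  10 = 1 · 8 + 2
  8 = 4 · 2 + 0
gcd(286, 166) = 2.
Track Bezout coefficients alongside the remainders: start with r₀ = 286 = a·1 + b·0 (s = 1, t = 0) and r₁ = 166 = a·0 + b·1 (s = 0, t = 1); each new remainder r_{k+1} = r_{k-1} − q_k·r_k inherits s_{k+1} = s_{k-1} − q_k·s_k, t_{k+1} = t_{k-1} − q_k·t_k, so r_k = a·s_k + b·t_k at every step:
  q = 1: r = 120, s = 1 − 1·0 = 1, t = 0 − 1·1 = -1  (check: 286·1 + 166·(-1) = 120)
  q = 1: r = 46, s = 0 − 1·1 = -1, t = 1 − 1·(-1) = 2  (check: 286·(-1) + 166·2 = 46)
  q = 2: r = 28, s = 1 − 2·(-1) = 3, t = -1 − 2·2 = -5  (check: 286·3 + 166·(-5) = 28)
  q = 1: r = 18, s = -1 − 1·3 = -4, t = 2 − 1·(-5) = 7  (check: 286·(-4) + 166·7 = 18)
  q = 1: r = 10, s = 3 − 1·(-4) = 7, t = -5 − 1·7 = -12  (check: 286·7 + 166·(-12) = 10)
  q = 1: r = 8, s = -4 − 1·7 = -11, t = 7 − 1·(-12) = 19  (check: 286·(-11) + 166·19 = 8)
  q = 1: r = 2, s = 7 − 1·(-11) = 18, t = -12 − 1·19 = -31  (check: 286·18 + 166·(-31) = 2)
The row with r = 2 (the gcd) gives the Bezout coefficients s = 18, t = -31.
Result: 286 · (18) + 166 · (-31) = 2.

gcd(286, 166) = 2; s = 18, t = -31 (check: 286·18 + 166·(-31) = 2).


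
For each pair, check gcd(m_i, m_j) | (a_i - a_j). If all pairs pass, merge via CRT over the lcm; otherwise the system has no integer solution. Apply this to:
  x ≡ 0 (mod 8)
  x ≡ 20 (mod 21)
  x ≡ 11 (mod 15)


Moduli 8, 21, 15 are not pairwise coprime, so CRT works modulo lcm(m_i) when all pairwise compatibility conditions hold.
Pairwise compatibility: gcd(m_i, m_j) must divide a_i - a_j for every pair.
Merge one congruence at a time:
  Start: x ≡ 0 (mod 8).
  Combine with x ≡ 20 (mod 21): gcd(8, 21) = 1; 20 - 0 = 20, which IS divisible by 1, so compatible.
    Write x = 0 + 8·t and substitute into x ≡ 20 (mod 21): 8·t ≡ 20 − 0 = 20 (mod 21).
    The inverse of 8 mod 21 is 8 (since 8·8 = 64 = 3·21 + 1), so t ≡ 8·20 = 160 ≡ 13 (mod 21).
    Then x = 0 + 8·13 = 104, valid modulo lcm(8, 21) = 168: x ≡ 104 (mod 168).
  Combine with x ≡ 11 (mod 15): gcd(168, 15) = 3; 11 - 104 = -93, which IS divisible by 3, so compatible.
    Write x = 104 + 168·t and substitute into x ≡ 11 (mod 15): 168·t ≡ 11 − 104 = -93 (mod 15).
    Divide the congruence (and modulus) by g = 3: 56·t ≡ -31 (mod 5).
    Reduce coefficients mod 5: 1·t ≡ 4 (mod 5).
    So t ≡ 4 (mod 5).
    Then x = 104 + 168·4 = 776, valid modulo lcm(168, 15) = 840: x ≡ 776 (mod 840).
Verify: 776 mod 8 = 0, 776 mod 21 = 20, 776 mod 15 = 11.

x ≡ 776 (mod 840).


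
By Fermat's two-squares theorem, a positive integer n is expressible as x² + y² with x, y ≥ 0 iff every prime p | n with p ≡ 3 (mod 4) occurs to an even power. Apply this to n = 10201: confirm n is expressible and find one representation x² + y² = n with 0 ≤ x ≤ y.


Step 1: Factor n = 10201 = 101^2.
Step 2: Check the mod-4 condition on each prime factor: 101 ≡ 1 (mod 4), exponent 2.
All primes ≡ 3 (mod 4) appear to even exponent (or don't appear), so by the two-squares theorem n IS expressible as a sum of two squares.
Step 3: Build a representation. Here n = 101 · 101 is a product of primes ≡ 1 (mod 4). Each prime p ≡ 1 (mod 4) is itself a sum of two squares; find a² by testing p − a² for a perfect square:
  101: 101 − 1² = 100 = 10² ⇒ 101 = 1² + 10².
  Combine using the Brahmagupta–Fibonacci identity (a² + b²)(c² + d²) = (ac − bd)² + (ad + bc)² = (ac + bd)² + (ad − bc)²:
  101 · 101 = 10201: from (1² + 10²)(1² + 10²), take (1·1 − 10·10, 1·10 + 10·1) = (1 − 100, 10 + 10) = (-99, 20); dropping signs (only squares matter) gives (99, 20); check 99² + 20² = 9801 + 400 = 10201 ✓.
Step 4: Order so x ≤ y and verify: 20² + 99² = 400 + 9801 = 10201 = n. ✓

n = 10201 = 20² + 99² (one valid representation with x ≤ y).


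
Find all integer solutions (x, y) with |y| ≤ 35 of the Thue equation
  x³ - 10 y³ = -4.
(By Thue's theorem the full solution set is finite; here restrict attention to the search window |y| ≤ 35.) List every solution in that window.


The equation is x³ - 10y³ = -4. For fixed y, x³ = 10·y³ − 4, so a solution requires the RHS to be a perfect cube.
Strategy: iterate y from -35 to 35, compute RHS = 10·y³ − 4, and check whether it is a (positive or negative) perfect cube.
Check small values of y:
  y = 0: RHS = -4 is not a perfect cube.
  y = 1: RHS = 6 is not a perfect cube.
  y = -1: RHS = -14 is not a perfect cube.
  y = 2: RHS = 76 is not a perfect cube.
  y = -2: RHS = -84 is not a perfect cube.
  y = 3: RHS = 266 is not a perfect cube.
  y = -3: RHS = -274 is not a perfect cube.
Continuing the search up to |y| = 35 finds no solutions either.
No (x, y) in the scanned range satisfies the equation.

No integer solutions with |y| ≤ 35.


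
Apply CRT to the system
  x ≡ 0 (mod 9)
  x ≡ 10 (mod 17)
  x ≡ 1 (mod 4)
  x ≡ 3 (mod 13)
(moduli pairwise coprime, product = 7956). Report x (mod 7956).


Product of moduli M = 9 · 17 · 4 · 13 = 7956.
Merge one congruence at a time:
  Start: x ≡ 0 (mod 9).
  Combine with x ≡ 10 (mod 17); new modulus lcm = 153.
    Write x = 0 + 9·t and substitute into x ≡ 10 (mod 17): 9·t ≡ 10 − 0 = 10 (mod 17).
    The inverse of 9 mod 17 is 2 (since 9·2 = 18 = 1·17 + 1), so t ≡ 2·10 = 20 ≡ 3 (mod 17).
    Then x = 0 + 9·3 = 27, valid modulo lcm(9, 17) = 153: x ≡ 27 (mod 153).
  Combine with x ≡ 1 (mod 4); new modulus lcm = 612.
    Write x = 27 + 153·t and substitute into x ≡ 1 (mod 4): 153·t ≡ 1 − 27 = -26 (mod 4).
    Reduce coefficients mod 4: 1·t ≡ 2 (mod 4).
    So t ≡ 2 (mod 4).
    Then x = 27 + 153·2 = 333, valid modulo lcm(153, 4) = 612: x ≡ 333 (mod 612).
  Combine with x ≡ 3 (mod 13); new modulus lcm = 7956.
    Write x = 333 + 612·t and substitute into x ≡ 3 (mod 13): 612·t ≡ 3 − 333 = -330 (mod 13).
    Reduce coefficients mod 13: 1·t ≡ 8 (mod 13).
    So t ≡ 8 (mod 13).
    Then x = 333 + 612·8 = 5229, valid modulo lcm(612, 13) = 7956: x ≡ 5229 (mod 7956).
Verify against each original: 5229 mod 9 = 0, 5229 mod 17 = 10, 5229 mod 4 = 1, 5229 mod 13 = 3.

x ≡ 5229 (mod 7956).


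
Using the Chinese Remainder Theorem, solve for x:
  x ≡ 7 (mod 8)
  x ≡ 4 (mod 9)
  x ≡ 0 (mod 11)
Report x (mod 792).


Moduli 8, 9, 11 are pairwise coprime; by CRT there is a unique solution modulo M = 8 · 9 · 11 = 792.
Solve pairwise, accumulating the modulus:
  Start with x ≡ 7 (mod 8).
  Combine with x ≡ 4 (mod 9): since gcd(8, 9) = 1, we get a unique residue mod 72.
    Write x = 7 + 8·t and substitute into x ≡ 4 (mod 9): 8·t ≡ 4 − 7 = -3 (mod 9).
    Reduce coefficients mod 9: 8·t ≡ 6 (mod 9).
    The inverse of 8 mod 9 is 8 (since 8·8 = 64 = 7·9 + 1), so t ≡ 8·6 = 48 ≡ 3 (mod 9).
    Then x = 7 + 8·3 = 31, valid modulo lcm(8, 9) = 72: x ≡ 31 (mod 72).
  Combine with x ≡ 0 (mod 11): since gcd(72, 11) = 1, we get a unique residue mod 792.
    Write x = 31 + 72·t and substitute into x ≡ 0 (mod 11): 72·t ≡ 0 − 31 = -31 (mod 11).
    Reduce coefficients mod 11: 6·t ≡ 2 (mod 11).
    The inverse of 6 mod 11 is 2 (since 6·2 = 12 = 1·11 + 1), so t ≡ 2·2 = 4 ≡ 4 (mod 11).
    Then x = 31 + 72·4 = 319, valid modulo lcm(72, 11) = 792: x ≡ 319 (mod 792).
Verify: 319 mod 8 = 7 ✓, 319 mod 9 = 4 ✓, 319 mod 11 = 0 ✓.

x ≡ 319 (mod 792).


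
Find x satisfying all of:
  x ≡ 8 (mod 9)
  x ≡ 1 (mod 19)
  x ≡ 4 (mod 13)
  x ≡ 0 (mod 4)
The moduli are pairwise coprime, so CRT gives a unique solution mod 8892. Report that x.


Product of moduli M = 9 · 19 · 13 · 4 = 8892.
Merge one congruence at a time:
  Start: x ≡ 8 (mod 9).
  Combine with x ≡ 1 (mod 19); new modulus lcm = 171.
    Write x = 8 + 9·t and substitute into x ≡ 1 (mod 19): 9·t ≡ 1 − 8 = -7 (mod 19).
    Reduce coefficients mod 19: 9·t ≡ 12 (mod 19).
    The inverse of 9 mod 19 is 17 (since 9·17 = 153 = 8·19 + 1), so t ≡ 17·12 = 204 ≡ 14 (mod 19).
    Then x = 8 + 9·14 = 134, valid modulo lcm(9, 19) = 171: x ≡ 134 (mod 171).
  Combine with x ≡ 4 (mod 13); new modulus lcm = 2223.
    Write x = 134 + 171·t and substitute into x ≡ 4 (mod 13): 171·t ≡ 4 − 134 = -130 (mod 13).
    Reduce coefficients mod 13: 2·t ≡ 0 (mod 13).
    The inverse of 2 mod 13 is 7 (since 2·7 = 14 = 1·13 + 1), so t ≡ 7·0 = 0 ≡ 0 (mod 13).
    Then x = 134 + 171·0 = 134, valid modulo lcm(171, 13) = 2223: x ≡ 134 (mod 2223).
  Combine with x ≡ 0 (mod 4); new modulus lcm = 8892.
    Write x = 134 + 2223·t and substitute into x ≡ 0 (mod 4): 2223·t ≡ 0 − 134 = -134 (mod 4).
    Reduce coefficients mod 4: 3·t ≡ 2 (mod 4).
    The inverse of 3 mod 4 is 3 (since 3·3 = 9 = 2·4 + 1), so t ≡ 3·2 = 6 ≡ 2 (mod 4).
    Then x = 134 + 2223·2 = 4580, valid modulo lcm(2223, 4) = 8892: x ≡ 4580 (mod 8892).
Verify against each original: 4580 mod 9 = 8, 4580 mod 19 = 1, 4580 mod 13 = 4, 4580 mod 4 = 0.

x ≡ 4580 (mod 8892).


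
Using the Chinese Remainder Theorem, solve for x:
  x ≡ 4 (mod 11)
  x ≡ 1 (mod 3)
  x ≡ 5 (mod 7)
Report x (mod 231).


Moduli 11, 3, 7 are pairwise coprime; by CRT there is a unique solution modulo M = 11 · 3 · 7 = 231.
Solve pairwise, accumulating the modulus:
  Start with x ≡ 4 (mod 11).
  Combine with x ≡ 1 (mod 3): since gcd(11, 3) = 1, we get a unique residue mod 33.
    Write x = 4 + 11·t and substitute into x ≡ 1 (mod 3): 11·t ≡ 1 − 4 = -3 (mod 3).
    Reduce coefficients mod 3: 2·t ≡ 0 (mod 3).
    The inverse of 2 mod 3 is 2 (since 2·2 = 4 = 1·3 + 1), so t ≡ 2·0 = 0 ≡ 0 (mod 3).
    Then x = 4 + 11·0 = 4, valid modulo lcm(11, 3) = 33: x ≡ 4 (mod 33).
  Combine with x ≡ 5 (mod 7): since gcd(33, 7) = 1, we get a unique residue mod 231.
    Write x = 4 + 33·t and substitute into x ≡ 5 (mod 7): 33·t ≡ 5 − 4 = 1 (mod 7).
    Reduce coefficients mod 7: 5·t ≡ 1 (mod 7).
    The inverse of 5 mod 7 is 3 (since 5·3 = 15 = 2·7 + 1), so t ≡ 3·1 = 3 ≡ 3 (mod 7).
    Then x = 4 + 33·3 = 103, valid modulo lcm(33, 7) = 231: x ≡ 103 (mod 231).
Verify: 103 mod 11 = 4 ✓, 103 mod 3 = 1 ✓, 103 mod 7 = 5 ✓.

x ≡ 103 (mod 231).


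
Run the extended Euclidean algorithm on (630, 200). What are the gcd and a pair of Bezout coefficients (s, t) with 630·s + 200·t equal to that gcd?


Euclidean algorithm on (630, 200) — divide until remainder is 0:
  630 = 3 · 200 + 30
  200 = 6 · 30 + 20
  30 = 1 · 20 + 10
  20 = 2 · 10 + 0
gcd(630, 200) = 10.
Track Bezout coefficients alongside the remainders: start with r₀ = 630 = a·1 + b·0 (s = 1, t = 0) and r₁ = 200 = a·0 + b·1 (s = 0, t = 1); each new remainder r_{k+1} = r_{k-1} − q_k·r_k inherits s_{k+1} = s_{k-1} − q_k·s_k, t_{k+1} = t_{k-1} − q_k·t_k, so r_k = a·s_k + b·t_k at every step:
  q = 3: r = 30, s = 1 − 3·0 = 1, t = 0 − 3·1 = -3  (check: 630·1 + 200·(-3) = 30)
  q = 6: r = 20, s = 0 − 6·1 = -6, t = 1 − 6·(-3) = 19  (check: 630·(-6) + 200·19 = 20)
  q = 1: r = 10, s = 1 − 1·(-6) = 7, t = -3 − 1·19 = -22  (check: 630·7 + 200·(-22) = 10)
The row with r = 10 (the gcd) gives the Bezout coefficients s = 7, t = -22.
Result: 630 · (7) + 200 · (-22) = 10.

gcd(630, 200) = 10; s = 7, t = -22 (check: 630·7 + 200·(-22) = 10).
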